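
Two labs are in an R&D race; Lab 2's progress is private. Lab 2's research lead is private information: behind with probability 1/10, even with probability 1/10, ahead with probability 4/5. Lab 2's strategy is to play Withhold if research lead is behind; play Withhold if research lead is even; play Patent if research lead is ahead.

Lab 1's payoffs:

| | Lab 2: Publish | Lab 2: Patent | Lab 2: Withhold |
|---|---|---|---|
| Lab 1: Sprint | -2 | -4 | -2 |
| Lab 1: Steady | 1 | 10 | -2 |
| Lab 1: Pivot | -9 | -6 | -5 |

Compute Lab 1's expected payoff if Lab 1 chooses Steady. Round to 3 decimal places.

7.600

Take the expectation over Lab 2's research lead, weighting each type's action by its prior probability.
E[Steady] = 1/10·(-2) + 1/10·(-2) + 4/5·10 = (-1/5) + (-1/5) + 8 = 38/5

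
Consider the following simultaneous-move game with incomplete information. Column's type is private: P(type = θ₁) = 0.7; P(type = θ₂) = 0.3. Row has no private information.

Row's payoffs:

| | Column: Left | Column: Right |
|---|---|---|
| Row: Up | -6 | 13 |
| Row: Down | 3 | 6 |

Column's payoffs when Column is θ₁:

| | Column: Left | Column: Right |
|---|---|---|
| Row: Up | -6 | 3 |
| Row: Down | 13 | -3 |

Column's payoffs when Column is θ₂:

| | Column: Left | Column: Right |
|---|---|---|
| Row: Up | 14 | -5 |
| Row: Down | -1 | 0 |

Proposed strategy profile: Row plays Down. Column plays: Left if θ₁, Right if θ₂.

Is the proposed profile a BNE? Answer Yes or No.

Yes

Row plays Down: E[Down] = 0.7·(3) + 0.3·(6) = 3.9; E[Up] = -0.3. Best-responding. ✓
Column (type θ₁), facing Down: Left gives 13, Right gives -3. Proposed Left is best. ✓
Column (type θ₂), facing Down: Left gives -1, Right gives 0. Proposed Right is best. ✓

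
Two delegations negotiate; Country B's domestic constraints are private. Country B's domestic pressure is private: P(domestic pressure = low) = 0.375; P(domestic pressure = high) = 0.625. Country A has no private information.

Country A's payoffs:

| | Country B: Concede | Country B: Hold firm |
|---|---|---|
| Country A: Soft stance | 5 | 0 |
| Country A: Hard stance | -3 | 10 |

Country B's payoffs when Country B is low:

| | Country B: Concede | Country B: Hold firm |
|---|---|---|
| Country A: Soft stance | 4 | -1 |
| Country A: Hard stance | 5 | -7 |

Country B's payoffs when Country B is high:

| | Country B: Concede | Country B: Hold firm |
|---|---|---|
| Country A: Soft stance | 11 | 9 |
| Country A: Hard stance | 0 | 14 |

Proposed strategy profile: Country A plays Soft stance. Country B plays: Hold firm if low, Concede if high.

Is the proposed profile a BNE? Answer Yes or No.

No

A profile is a BNE iff every type of every player is best-responding given beliefs about the other side.
Country A plays Soft stance: E[Soft stance] = 0.375·(0) + 0.625·(5) = 3.125; E[Hard stance] = 1.875. Best-responding. ✓
Country B (domestic pressure low), facing Soft stance: Concede gives 4, Hold firm gives -1. Proposed Hold firm is not best — profitable deviation exists. ✗
Country B (domestic pressure high), facing Soft stance: Concede gives 11, Hold firm gives 9. Proposed Concede is best. ✓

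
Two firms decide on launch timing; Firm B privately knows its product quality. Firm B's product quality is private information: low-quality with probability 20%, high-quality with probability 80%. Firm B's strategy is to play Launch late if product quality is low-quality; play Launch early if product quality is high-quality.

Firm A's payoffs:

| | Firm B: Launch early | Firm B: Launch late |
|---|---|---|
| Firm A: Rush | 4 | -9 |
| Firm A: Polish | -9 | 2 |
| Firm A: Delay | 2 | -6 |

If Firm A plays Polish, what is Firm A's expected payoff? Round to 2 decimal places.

-6.80

E[Polish] = 0.2·2 + 0.8·(-9) = 0.4 + (-7.2) = -6.8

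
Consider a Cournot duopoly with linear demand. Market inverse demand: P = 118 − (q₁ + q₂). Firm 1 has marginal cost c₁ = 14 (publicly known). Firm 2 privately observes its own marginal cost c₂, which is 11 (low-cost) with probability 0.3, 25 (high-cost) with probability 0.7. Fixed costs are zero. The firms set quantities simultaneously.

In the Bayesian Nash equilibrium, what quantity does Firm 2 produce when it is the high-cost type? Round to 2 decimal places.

Each type of Firm 2 best-responds to q₁; Firm 1 best-responds to the expected q₂ over Firm 2's types.
Firm 2 with cost c maximizes (118 − (q₁+q₂) − c)·q₂, giving q₂(c) = (118 − c − q₁)/2.
E[c₂] = 0.3·11 + 0.7·25 = 20.8
Firm 1's FOC against E[q₂] yields q₁ = (118 − 2·14 + E[c₂])/3 = (118 − 28 + 20.8)/3 = 36.9333.
q₂(high-cost) = (118 − 25 − 36.9333)/2 = 28.0333.

28.03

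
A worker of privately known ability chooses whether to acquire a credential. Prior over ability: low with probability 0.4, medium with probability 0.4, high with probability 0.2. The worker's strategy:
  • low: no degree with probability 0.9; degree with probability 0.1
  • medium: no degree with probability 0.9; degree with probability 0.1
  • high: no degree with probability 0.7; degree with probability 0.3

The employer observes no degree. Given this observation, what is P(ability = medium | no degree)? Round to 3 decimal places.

P(no degree) = 0.4·0.9 + 0.4·0.9 + 0.2·0.7 = 0.86
P(medium | no degree) = (0.4·0.9) / 0.86 = 0.36 / 0.86 = 0.418605

0.419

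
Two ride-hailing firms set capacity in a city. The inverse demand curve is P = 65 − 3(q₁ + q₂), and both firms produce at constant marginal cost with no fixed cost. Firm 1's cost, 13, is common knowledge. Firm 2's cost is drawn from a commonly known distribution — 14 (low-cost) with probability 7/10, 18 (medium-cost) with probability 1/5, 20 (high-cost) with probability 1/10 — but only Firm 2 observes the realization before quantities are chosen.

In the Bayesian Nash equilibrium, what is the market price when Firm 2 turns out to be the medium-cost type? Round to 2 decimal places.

32.43

Each type of Firm 2 best-responds to q₁; Firm 1 best-responds to the expected q₂ over Firm 2's types.
Firm 2 with cost c maximizes (65 − 3(q₁+q₂) − c)·q₂, giving q₂(c) = (65 − c − 3q₁)/6.
E[c₂] = 7/10·14 + 1/5·18 + 1/10·20 = 15.4
Firm 1's FOC against E[q₂] yields q₁ = (65 − 2·13 + E[c₂])/9 = (65 − 26 + 15.4)/9 = 6.04444.
q₂(medium-cost) = 4.81111, so P = 65 − 3·(6.04444 + 4.81111) = 32.4333.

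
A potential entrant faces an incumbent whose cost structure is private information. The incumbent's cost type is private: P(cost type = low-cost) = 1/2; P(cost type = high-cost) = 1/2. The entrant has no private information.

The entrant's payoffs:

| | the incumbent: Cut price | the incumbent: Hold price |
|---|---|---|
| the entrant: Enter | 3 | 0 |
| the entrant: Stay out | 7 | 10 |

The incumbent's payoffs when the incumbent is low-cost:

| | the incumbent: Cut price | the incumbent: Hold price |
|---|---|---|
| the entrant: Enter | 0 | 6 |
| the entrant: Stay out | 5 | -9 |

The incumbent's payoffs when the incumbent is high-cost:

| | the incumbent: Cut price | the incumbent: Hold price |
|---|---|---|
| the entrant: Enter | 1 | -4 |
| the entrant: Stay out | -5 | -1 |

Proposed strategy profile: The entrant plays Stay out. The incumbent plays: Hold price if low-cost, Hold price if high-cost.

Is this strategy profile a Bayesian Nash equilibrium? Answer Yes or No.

No

A profile is a BNE iff every type of every player is best-responding given beliefs about the other side.
The entrant plays Stay out: E[Stay out] = 1/2·(10) + 1/2·(10) = 10; E[Enter] = 0. Best-responding. ✓
The incumbent (cost type low-cost), facing Stay out: Cut price gives 5, Hold price gives -9. Proposed Hold price is not best — profitable deviation exists. ✗
The incumbent (cost type high-cost), facing Stay out: Cut price gives -5, Hold price gives -1. Proposed Hold price is best. ✓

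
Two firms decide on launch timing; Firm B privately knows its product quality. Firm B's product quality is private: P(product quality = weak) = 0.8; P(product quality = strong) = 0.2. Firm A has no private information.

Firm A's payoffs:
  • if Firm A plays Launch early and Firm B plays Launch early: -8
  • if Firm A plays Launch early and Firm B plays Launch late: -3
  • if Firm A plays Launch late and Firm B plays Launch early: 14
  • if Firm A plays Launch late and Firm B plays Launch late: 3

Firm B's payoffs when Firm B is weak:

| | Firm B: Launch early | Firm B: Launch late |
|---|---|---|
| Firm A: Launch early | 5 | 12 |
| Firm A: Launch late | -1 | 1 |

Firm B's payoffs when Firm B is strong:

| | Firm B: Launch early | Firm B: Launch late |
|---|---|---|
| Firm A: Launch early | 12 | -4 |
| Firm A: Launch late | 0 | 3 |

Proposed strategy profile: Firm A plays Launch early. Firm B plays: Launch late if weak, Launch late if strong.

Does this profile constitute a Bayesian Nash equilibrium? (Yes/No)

Firm A plays Launch early: E[Launch early] = 0.8·(-3) + 0.2·(-3) = -3; E[Launch late] = 3. Not best-responding. ✗
Firm B (product quality weak), facing Launch early: Launch early gives 5, Launch late gives 12. Proposed Launch late is best. ✓
Firm B (product quality strong), facing Launch early: Launch early gives 12, Launch late gives -4. Proposed Launch late is not best — profitable deviation exists. ✗

No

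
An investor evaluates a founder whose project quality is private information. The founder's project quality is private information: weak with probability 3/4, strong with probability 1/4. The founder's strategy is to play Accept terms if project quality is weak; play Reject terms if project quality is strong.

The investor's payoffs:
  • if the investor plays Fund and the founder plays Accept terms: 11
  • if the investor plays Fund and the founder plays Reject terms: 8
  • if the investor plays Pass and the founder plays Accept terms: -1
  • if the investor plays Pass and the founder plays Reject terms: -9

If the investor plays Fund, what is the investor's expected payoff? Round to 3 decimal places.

Take the expectation over the founder's project quality, weighting each type's action by its prior probability.
E[Fund] = 3/4·11 + 1/4·8 = 33/4 + 2 = 41/4

10.250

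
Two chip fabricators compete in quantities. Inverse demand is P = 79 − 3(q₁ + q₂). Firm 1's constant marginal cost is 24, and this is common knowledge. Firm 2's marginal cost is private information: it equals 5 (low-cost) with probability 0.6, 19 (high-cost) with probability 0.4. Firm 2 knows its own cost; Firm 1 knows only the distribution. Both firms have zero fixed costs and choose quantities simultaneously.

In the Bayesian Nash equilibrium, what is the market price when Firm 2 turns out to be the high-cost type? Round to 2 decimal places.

Firm 2 with cost c maximizes (79 − 3(q₁+q₂) − c)·q₂, giving q₂(c) = (79 − c − 3q₁)/6.
E[c₂] = 0.6·5 + 0.4·19 = 10.6
Firm 1's FOC against E[q₂] yields q₁ = (79 − 2·24 + E[c₂])/9 = (79 − 48 + 10.6)/9 = 4.62222.
q₂(high-cost) = 7.68889, so P = 79 − 3·(4.62222 + 7.68889) = 42.0667.

42.07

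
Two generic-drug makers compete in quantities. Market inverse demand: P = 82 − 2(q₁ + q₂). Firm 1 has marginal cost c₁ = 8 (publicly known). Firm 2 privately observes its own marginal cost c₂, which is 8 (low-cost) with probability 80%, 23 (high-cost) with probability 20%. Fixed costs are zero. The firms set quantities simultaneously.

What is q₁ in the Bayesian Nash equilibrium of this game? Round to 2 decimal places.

Type-c best response for Firm 2: q₂(c) = (82 − c)/4 − q₁/2.
Firm 1 maximizes expected profit; its first-order condition is 82 − 4q₁ − 2E[q₂] − 8 = 0.
Substituting E[q₂] and solving: E[c₂] = 11, so q₁ = (82 − 2·8 + 11)/6 = 12.8333.

12.83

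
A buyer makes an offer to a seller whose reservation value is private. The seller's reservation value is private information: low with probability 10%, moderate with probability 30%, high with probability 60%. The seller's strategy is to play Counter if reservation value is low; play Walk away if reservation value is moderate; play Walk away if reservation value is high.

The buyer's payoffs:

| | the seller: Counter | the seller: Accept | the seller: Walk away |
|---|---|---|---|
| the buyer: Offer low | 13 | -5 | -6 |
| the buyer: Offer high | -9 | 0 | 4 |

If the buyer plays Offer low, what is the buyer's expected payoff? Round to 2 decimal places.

-4.10

E[Offer low] = 0.1·13 + 0.3·(-6) + 0.6·(-6) = 1.3 + (-1.8) + (-3.6) = -4.1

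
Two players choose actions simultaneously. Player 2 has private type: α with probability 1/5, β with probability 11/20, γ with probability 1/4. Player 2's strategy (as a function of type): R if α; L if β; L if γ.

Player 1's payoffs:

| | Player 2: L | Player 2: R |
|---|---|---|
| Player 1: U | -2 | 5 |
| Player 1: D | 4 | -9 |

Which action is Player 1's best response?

D

Compute Player 1's expected payoff for each action, taking the expectation over Player 2's type.
E[U] = 1/5·(5) + 11/20·(-2) + 1/4·(-2) = -3/5
E[D] = 1/5·(-9) + 11/20·(4) + 1/4·(4) = 7/5
Best response: D (7/5 is the largest).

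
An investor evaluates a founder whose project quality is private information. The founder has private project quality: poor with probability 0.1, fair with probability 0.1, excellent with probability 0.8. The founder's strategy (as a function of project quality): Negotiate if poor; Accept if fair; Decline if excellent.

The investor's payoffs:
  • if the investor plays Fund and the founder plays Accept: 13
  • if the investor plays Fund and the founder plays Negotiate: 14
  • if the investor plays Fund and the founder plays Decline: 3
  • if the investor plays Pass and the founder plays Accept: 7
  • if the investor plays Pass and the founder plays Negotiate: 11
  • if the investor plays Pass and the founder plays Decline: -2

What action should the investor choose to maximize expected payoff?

Fund

E[Fund] = 0.1·(14) + 0.1·(13) + 0.8·(3) = 5.1
E[Pass] = 0.1·(11) + 0.1·(7) + 0.8·(-2) = 0.2
Best response: Fund (5.1 is the largest).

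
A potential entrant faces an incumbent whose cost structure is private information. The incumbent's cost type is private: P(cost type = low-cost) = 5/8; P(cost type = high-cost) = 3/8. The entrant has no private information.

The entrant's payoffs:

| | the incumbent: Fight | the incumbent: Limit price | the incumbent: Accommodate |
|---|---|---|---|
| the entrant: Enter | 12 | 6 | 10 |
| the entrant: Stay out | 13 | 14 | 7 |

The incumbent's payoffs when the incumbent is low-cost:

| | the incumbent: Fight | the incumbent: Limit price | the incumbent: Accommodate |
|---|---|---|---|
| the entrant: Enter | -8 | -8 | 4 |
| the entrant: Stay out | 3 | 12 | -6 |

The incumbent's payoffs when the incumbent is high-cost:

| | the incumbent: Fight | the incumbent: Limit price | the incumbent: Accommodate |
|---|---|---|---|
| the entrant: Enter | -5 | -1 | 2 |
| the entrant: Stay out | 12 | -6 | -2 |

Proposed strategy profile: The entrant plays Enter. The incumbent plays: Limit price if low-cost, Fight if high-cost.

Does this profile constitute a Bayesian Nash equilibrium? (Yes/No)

No

A profile is a BNE iff every type of every player is best-responding given beliefs about the other side.
The entrant plays Enter: E[Enter] = 5/8·(6) + 3/8·(12) = 33/4; E[Stay out] = 109/8. Not best-responding. ✗
The incumbent (cost type low-cost), facing Enter: Fight gives -8, Limit price gives -8, Accommodate gives 4. Proposed Limit price is not best — profitable deviation exists. ✗
The incumbent (cost type high-cost), facing Enter: Fight gives -5, Limit price gives -1, Accommodate gives 2. Proposed Fight is not best — profitable deviation exists. ✗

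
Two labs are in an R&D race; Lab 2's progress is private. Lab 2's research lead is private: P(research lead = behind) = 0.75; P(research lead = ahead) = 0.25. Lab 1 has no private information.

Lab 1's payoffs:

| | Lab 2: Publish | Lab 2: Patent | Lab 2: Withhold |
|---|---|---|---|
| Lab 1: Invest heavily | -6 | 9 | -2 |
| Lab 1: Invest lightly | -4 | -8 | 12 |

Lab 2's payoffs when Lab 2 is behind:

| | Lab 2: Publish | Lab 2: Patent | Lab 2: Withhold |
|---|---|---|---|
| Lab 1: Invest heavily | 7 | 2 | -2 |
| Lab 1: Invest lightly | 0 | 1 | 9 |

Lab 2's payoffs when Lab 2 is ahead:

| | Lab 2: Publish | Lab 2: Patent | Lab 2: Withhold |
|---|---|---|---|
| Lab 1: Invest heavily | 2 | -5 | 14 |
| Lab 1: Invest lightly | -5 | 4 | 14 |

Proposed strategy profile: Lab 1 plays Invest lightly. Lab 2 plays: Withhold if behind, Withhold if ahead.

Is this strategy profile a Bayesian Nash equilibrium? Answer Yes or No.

Lab 1 plays Invest lightly: E[Invest lightly] = 0.75·(12) + 0.25·(12) = 12; E[Invest heavily] = -2. Best-responding. ✓
Lab 2 (research lead behind), facing Invest lightly: Publish gives 0, Patent gives 1, Withhold gives 9. Proposed Withhold is best. ✓
Lab 2 (research lead ahead), facing Invest lightly: Publish gives -5, Patent gives 4, Withhold gives 14. Proposed Withhold is best. ✓

Yes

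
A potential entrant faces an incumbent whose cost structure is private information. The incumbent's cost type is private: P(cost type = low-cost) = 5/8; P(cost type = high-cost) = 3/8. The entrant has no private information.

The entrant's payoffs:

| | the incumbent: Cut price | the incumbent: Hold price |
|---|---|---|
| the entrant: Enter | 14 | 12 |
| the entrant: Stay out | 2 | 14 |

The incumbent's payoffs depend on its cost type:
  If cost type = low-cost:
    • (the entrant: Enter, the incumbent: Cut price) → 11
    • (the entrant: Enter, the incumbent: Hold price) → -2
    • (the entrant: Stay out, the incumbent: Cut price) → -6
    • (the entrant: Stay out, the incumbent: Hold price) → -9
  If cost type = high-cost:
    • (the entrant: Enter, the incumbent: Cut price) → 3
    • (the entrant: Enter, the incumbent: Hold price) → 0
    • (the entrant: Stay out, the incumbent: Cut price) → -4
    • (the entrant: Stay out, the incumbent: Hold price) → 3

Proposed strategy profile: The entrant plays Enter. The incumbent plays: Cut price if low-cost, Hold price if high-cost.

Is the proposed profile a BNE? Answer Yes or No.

The entrant plays Enter: E[Enter] = 5/8·(14) + 3/8·(12) = 53/4; E[Stay out] = 13/2. Best-responding. ✓
The incumbent (cost type low-cost), facing Enter: Cut price gives 11, Hold price gives -2. Proposed Cut price is best. ✓
The incumbent (cost type high-cost), facing Enter: Cut price gives 3, Hold price gives 0. Proposed Hold price is not best — profitable deviation exists. ✗

No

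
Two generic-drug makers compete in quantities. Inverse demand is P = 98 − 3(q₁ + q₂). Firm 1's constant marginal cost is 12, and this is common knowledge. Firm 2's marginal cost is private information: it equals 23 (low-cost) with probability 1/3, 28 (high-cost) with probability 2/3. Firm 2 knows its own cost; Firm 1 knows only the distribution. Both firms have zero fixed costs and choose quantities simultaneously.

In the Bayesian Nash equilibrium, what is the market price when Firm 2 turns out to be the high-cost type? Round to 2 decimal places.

46.28

Type-c best response for Firm 2: q₂(c) = (98 − c)/6 − q₁/2.
Firm 1 maximizes expected profit; its first-order condition is 98 − 6q₁ − 3E[q₂] − 12 = 0.
Substituting E[q₂] and solving: E[c₂] = 26.3333, so q₁ = (98 − 2·12 + 26.3333)/9 = 11.1481.
q₂(high-cost) = 6.09259, so P = 98 − 3·(11.1481 + 6.09259) = 46.2778.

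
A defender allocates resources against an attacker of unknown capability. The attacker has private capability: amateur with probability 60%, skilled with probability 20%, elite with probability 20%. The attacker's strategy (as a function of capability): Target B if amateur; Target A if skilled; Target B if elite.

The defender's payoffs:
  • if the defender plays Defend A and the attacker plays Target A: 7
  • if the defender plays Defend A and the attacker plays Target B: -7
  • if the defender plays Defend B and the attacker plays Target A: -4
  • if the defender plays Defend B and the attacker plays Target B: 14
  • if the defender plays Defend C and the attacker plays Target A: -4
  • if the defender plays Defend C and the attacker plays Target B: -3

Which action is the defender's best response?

E[Defend A] = 0.6·(-7) + 0.2·(7) + 0.2·(-7) = -4.2
E[Defend B] = 0.6·(14) + 0.2·(-4) + 0.2·(14) = 10.4
E[Defend C] = 0.6·(-3) + 0.2·(-4) + 0.2·(-3) = -3.2
Best response: Defend B (10.4 is the largest).

Defend B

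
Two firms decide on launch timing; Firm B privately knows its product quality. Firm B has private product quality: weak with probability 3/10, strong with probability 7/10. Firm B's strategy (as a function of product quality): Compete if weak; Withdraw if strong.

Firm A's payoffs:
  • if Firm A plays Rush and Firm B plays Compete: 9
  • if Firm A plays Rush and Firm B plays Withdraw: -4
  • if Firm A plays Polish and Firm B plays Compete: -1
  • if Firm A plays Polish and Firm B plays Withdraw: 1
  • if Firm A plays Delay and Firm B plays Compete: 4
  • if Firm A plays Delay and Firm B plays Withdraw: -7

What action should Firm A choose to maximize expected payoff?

Polish

Compute Firm A's expected payoff for each action, taking the expectation over Firm B's type.
E[Rush] = 3/10·(9) + 7/10·(-4) = -1/10
E[Polish] = 3/10·(-1) + 7/10·(1) = 2/5
E[Delay] = 3/10·(4) + 7/10·(-7) = -37/10
Best response: Polish (2/5 is the largest).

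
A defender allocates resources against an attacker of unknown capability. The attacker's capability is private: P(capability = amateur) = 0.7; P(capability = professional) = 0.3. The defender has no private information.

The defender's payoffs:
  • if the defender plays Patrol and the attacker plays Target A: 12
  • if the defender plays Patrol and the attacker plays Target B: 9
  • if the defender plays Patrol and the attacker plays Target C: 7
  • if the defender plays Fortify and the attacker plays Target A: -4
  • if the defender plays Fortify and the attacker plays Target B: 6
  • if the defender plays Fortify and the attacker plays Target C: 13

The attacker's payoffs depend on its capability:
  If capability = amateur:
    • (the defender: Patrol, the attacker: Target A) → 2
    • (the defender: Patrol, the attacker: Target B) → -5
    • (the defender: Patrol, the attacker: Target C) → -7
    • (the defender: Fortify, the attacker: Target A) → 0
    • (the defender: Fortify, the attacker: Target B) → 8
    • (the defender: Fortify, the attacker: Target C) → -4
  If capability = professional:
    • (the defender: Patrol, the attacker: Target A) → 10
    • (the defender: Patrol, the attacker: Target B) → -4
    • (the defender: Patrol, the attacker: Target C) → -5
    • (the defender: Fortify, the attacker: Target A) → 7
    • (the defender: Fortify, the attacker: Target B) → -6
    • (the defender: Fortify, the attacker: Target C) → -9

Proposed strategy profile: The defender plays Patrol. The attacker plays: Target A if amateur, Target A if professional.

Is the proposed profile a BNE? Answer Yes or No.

Yes

The defender plays Patrol: E[Patrol] = 0.7·(12) + 0.3·(12) = 12; E[Fortify] = -4. Best-responding. ✓
The attacker (capability amateur), facing Patrol: Target A gives 2, Target B gives -5, Target C gives -7. Proposed Target A is best. ✓
The attacker (capability professional), facing Patrol: Target A gives 10, Target B gives -4, Target C gives -5. Proposed Target A is best. ✓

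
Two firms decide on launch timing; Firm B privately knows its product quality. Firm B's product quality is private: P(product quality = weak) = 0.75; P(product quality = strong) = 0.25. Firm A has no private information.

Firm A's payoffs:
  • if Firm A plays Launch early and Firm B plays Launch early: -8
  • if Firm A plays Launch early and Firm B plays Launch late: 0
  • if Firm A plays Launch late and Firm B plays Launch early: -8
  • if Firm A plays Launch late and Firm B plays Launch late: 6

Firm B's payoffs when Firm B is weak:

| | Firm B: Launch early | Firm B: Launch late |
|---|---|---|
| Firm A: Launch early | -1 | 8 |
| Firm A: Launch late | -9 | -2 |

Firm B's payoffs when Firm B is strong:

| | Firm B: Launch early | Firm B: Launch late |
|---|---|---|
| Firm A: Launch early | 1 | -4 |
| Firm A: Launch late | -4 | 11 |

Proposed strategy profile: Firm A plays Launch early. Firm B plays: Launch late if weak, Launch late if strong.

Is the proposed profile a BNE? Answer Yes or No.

Firm A plays Launch early: E[Launch early] = 0.75·(0) + 0.25·(0) = 0; E[Launch late] = 6. Not best-responding. ✗
Firm B (product quality weak), facing Launch early: Launch early gives -1, Launch late gives 8. Proposed Launch late is best. ✓
Firm B (product quality strong), facing Launch early: Launch early gives 1, Launch late gives -4. Proposed Launch late is not best — profitable deviation exists. ✗

No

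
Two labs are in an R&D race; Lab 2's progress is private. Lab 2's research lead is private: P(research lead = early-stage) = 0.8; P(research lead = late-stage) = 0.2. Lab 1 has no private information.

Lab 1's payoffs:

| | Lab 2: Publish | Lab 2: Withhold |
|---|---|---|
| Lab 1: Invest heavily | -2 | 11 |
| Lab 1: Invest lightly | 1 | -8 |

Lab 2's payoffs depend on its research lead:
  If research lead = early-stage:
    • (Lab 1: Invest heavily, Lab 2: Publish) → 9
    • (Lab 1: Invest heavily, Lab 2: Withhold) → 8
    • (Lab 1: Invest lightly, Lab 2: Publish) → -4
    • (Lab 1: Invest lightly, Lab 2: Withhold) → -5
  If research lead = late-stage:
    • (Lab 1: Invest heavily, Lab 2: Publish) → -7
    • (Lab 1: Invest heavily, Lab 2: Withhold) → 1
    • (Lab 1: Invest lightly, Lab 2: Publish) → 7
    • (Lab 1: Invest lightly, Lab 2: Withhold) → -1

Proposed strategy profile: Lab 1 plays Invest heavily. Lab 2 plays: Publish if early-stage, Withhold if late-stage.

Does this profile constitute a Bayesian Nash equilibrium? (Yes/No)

Yes

A profile is a BNE iff every type of every player is best-responding given beliefs about the other side.
Lab 1 plays Invest heavily: E[Invest heavily] = 0.8·(-2) + 0.2·(11) = 0.6; E[Invest lightly] = -0.8. Best-responding. ✓
Lab 2 (research lead early-stage), facing Invest heavily: Publish gives 9, Withhold gives 8. Proposed Publish is best. ✓
Lab 2 (research lead late-stage), facing Invest heavily: Publish gives -7, Withhold gives 1. Proposed Withhold is best. ✓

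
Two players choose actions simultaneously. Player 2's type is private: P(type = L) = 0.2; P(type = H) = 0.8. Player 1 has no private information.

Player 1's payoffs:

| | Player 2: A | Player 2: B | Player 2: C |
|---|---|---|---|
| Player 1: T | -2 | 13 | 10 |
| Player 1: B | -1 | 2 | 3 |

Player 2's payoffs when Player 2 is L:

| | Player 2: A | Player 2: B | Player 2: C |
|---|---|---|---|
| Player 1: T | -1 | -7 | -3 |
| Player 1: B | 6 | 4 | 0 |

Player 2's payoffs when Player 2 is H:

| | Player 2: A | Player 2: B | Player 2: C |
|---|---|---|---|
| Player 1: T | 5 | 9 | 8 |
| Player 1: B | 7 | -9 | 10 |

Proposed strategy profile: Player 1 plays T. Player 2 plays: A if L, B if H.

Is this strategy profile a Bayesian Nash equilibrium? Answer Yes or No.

Yes

A profile is a BNE iff every type of every player is best-responding given beliefs about the other side.
Player 1 plays T: E[T] = 0.2·(-2) + 0.8·(13) = 10; E[B] = 1.4. Best-responding. ✓
Player 2 (type L), facing T: A gives -1, B gives -7, C gives -3. Proposed A is best. ✓
Player 2 (type H), facing T: A gives 5, B gives 9, C gives 8. Proposed B is best. ✓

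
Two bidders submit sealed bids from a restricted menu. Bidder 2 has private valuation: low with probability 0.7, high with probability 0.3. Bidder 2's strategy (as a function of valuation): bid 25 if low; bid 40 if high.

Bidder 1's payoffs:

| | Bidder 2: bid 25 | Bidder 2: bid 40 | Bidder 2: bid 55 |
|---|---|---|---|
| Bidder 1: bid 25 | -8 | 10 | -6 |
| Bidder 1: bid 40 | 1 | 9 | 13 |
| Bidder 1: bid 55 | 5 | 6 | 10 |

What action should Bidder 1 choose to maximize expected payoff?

bid 55

E[bid 25] = 0.7·(-8) + 0.3·(10) = -2.6
E[bid 40] = 0.7·(1) + 0.3·(9) = 3.4
E[bid 55] = 0.7·(5) + 0.3·(6) = 5.3
Best response: bid 55 (5.3 is the largest).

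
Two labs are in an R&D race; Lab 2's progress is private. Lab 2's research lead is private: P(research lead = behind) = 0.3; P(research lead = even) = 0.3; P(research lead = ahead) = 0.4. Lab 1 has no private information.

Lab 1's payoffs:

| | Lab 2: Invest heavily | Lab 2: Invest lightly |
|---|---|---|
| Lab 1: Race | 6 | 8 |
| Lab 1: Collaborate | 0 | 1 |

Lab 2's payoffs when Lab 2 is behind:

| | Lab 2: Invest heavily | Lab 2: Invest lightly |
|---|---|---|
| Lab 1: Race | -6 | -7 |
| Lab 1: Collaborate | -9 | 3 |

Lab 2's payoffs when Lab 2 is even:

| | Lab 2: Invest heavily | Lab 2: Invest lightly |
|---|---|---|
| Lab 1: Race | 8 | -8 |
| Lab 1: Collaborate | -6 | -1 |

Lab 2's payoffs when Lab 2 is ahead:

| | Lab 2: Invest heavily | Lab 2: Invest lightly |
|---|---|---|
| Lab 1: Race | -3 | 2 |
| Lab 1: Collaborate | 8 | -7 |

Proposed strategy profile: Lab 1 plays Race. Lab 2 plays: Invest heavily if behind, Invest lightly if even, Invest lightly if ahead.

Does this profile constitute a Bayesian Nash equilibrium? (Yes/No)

Lab 1 plays Race: E[Race] = 0.3·(6) + 0.3·(8) + 0.4·(8) = 7.4; E[Collaborate] = 0.7. Best-responding. ✓
Lab 2 (research lead behind), facing Race: Invest heavily gives -6, Invest lightly gives -7. Proposed Invest heavily is best. ✓
Lab 2 (research lead even), facing Race: Invest heavily gives 8, Invest lightly gives -8. Proposed Invest lightly is not best — profitable deviation exists. ✗
Lab 2 (research lead ahead), facing Race: Invest heavily gives -3, Invest lightly gives 2. Proposed Invest lightly is best. ✓

No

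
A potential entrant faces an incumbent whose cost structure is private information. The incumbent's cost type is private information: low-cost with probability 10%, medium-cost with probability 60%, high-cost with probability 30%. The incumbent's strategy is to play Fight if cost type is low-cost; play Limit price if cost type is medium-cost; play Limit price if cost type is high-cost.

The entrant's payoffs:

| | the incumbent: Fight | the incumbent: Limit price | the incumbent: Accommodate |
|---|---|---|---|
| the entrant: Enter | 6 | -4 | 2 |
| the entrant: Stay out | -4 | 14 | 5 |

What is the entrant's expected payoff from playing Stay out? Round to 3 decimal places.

E[Stay out] = 0.1·(-4) + 0.6·14 + 0.3·14 = (-0.4) + 8.4 + 4.2 = 12.2

12.200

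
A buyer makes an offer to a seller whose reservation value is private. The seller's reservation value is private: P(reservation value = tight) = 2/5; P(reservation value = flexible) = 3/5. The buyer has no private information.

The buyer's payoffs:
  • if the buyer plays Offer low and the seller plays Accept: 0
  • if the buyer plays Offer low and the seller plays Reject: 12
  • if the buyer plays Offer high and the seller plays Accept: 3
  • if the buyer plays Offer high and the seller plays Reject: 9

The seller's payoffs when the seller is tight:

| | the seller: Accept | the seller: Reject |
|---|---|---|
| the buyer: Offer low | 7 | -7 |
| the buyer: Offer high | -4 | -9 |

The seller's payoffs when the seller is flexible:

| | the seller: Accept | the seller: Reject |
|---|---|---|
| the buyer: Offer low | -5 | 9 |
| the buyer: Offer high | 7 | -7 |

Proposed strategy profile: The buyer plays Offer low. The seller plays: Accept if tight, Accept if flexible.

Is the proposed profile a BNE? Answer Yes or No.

No

The buyer plays Offer low: E[Offer low] = 2/5·(0) + 3/5·(0) = 0; E[Offer high] = 3. Not best-responding. ✗
The seller (reservation value tight), facing Offer low: Accept gives 7, Reject gives -7. Proposed Accept is best. ✓
The seller (reservation value flexible), facing Offer low: Accept gives -5, Reject gives 9. Proposed Accept is not best — profitable deviation exists. ✗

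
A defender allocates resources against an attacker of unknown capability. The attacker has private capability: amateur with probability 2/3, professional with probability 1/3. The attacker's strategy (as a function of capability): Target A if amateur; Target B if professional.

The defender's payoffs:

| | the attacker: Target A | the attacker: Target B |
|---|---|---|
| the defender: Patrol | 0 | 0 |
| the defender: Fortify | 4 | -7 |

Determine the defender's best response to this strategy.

E[Patrol] = 2/3·(0) + 1/3·(0) = 0
E[Fortify] = 2/3·(4) + 1/3·(-7) = 1/3
Best response: Fortify (1/3 is the largest).

Fortify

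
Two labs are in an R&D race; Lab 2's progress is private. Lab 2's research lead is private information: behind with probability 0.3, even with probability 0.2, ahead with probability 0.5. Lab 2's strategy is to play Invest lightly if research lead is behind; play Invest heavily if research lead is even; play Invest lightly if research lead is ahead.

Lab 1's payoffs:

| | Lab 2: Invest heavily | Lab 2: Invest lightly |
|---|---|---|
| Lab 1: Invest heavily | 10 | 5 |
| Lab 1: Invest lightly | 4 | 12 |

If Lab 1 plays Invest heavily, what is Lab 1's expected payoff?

6

Take the expectation over Lab 2's research lead, weighting each type's action by its prior probability.
E[Invest heavily] = 0.3·5 + 0.2·10 + 0.5·5 = 1.5 + 2 + 2.5 = 6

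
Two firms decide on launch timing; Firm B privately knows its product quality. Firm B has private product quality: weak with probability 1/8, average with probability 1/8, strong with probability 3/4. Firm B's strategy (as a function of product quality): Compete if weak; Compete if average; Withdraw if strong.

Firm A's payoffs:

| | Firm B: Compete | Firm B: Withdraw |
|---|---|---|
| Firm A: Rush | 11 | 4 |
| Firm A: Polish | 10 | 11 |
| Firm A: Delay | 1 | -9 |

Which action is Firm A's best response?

Polish

E[Rush] = 1/8·(11) + 1/8·(11) + 3/4·(4) = 23/4
E[Polish] = 1/8·(10) + 1/8·(10) + 3/4·(11) = 43/4
E[Delay] = 1/8·(1) + 1/8·(1) + 3/4·(-9) = -13/2
Best response: Polish (43/4 is the largest).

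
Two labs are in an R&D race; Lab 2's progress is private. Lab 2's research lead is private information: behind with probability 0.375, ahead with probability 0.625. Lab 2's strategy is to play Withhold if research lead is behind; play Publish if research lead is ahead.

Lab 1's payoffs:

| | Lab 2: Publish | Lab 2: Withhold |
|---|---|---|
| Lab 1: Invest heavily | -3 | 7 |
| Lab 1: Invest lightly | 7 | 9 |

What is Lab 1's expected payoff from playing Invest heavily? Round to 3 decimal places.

Take the expectation over Lab 2's research lead, weighting each type's action by its prior probability.
E[Invest heavily] = 0.375·7 + 0.625·(-3) = 2.625 + (-1.875) = 0.75

0.750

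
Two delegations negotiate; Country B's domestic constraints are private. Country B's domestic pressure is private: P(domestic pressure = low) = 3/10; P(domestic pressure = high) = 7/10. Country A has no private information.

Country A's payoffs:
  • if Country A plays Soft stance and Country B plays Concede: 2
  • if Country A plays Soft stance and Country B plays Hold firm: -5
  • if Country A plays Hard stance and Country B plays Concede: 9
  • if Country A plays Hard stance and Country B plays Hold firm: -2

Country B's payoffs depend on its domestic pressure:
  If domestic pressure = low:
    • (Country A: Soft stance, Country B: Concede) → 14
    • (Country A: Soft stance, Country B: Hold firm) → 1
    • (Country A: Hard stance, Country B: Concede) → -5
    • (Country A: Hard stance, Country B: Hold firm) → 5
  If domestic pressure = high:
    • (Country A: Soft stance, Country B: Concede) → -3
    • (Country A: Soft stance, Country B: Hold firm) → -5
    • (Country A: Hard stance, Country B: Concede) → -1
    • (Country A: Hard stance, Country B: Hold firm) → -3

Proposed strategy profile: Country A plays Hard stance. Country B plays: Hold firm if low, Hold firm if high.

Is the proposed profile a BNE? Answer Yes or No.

Country A plays Hard stance: E[Hard stance] = 3/10·(-2) + 7/10·(-2) = -2; E[Soft stance] = -5. Best-responding. ✓
Country B (domestic pressure low), facing Hard stance: Concede gives -5, Hold firm gives 5. Proposed Hold firm is best. ✓
Country B (domestic pressure high), facing Hard stance: Concede gives -1, Hold firm gives -3. Proposed Hold firm is not best — profitable deviation exists. ✗

No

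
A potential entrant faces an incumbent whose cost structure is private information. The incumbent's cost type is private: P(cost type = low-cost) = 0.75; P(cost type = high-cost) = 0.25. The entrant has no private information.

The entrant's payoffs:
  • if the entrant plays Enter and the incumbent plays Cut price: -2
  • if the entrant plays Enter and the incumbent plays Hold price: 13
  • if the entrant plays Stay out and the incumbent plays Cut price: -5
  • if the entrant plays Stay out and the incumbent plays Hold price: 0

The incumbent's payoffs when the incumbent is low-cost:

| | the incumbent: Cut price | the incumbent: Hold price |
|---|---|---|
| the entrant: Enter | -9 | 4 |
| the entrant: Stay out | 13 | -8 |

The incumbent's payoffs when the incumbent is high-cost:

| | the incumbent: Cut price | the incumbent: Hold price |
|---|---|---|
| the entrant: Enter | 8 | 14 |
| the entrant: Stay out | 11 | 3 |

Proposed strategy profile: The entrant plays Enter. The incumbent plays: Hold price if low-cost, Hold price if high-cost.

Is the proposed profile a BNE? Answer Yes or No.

Yes

A profile is a BNE iff every type of every player is best-responding given beliefs about the other side.
The entrant plays Enter: E[Enter] = 0.75·(13) + 0.25·(13) = 13; E[Stay out] = 0. Best-responding. ✓
The incumbent (cost type low-cost), facing Enter: Cut price gives -9, Hold price gives 4. Proposed Hold price is best. ✓
The incumbent (cost type high-cost), facing Enter: Cut price gives 8, Hold price gives 14. Proposed Hold price is best. ✓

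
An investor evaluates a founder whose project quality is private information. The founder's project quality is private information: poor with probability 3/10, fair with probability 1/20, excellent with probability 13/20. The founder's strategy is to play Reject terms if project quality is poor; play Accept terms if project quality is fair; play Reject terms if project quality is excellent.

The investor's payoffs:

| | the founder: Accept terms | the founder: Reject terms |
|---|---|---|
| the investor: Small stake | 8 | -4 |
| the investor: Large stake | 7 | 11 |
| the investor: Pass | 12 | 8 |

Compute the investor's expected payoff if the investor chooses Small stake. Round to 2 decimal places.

-3.40

E[Small stake] = 3/10·(-4) + 1/20·8 + 13/20·(-4) = (-6/5) + 2/5 + (-13/5) = -17/5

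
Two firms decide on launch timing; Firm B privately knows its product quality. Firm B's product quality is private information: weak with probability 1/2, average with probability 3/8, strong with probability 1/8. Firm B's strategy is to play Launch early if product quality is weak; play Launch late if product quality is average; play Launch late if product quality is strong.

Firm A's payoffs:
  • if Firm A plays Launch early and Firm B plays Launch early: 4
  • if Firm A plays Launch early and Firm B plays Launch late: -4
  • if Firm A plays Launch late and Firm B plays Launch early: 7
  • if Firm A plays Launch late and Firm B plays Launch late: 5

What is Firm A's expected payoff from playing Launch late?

Take the expectation over Firm B's product quality, weighting each type's action by its prior probability.
E[Launch late] = 1/2·7 + 3/8·5 + 1/8·5 = 7/2 + 15/8 + 5/8 = 6

6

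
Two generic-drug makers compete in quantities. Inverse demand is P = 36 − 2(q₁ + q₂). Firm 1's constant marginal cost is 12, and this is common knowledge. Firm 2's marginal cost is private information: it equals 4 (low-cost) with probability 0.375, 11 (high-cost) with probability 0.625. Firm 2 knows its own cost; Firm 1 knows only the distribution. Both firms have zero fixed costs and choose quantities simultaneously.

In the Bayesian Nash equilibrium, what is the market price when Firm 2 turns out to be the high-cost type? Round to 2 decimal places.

20.10

Type-c best response for Firm 2: q₂(c) = (36 − c)/4 − q₁/2.
Firm 1 maximizes expected profit; its first-order condition is 36 − 4q₁ − 2E[q₂] − 12 = 0.
Substituting E[q₂] and solving: E[c₂] = 8.375, so q₁ = (36 − 2·12 + 8.375)/6 = 3.39583.
q₂(high-cost) = 4.55208, so P = 36 − 2·(3.39583 + 4.55208) = 20.1042.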